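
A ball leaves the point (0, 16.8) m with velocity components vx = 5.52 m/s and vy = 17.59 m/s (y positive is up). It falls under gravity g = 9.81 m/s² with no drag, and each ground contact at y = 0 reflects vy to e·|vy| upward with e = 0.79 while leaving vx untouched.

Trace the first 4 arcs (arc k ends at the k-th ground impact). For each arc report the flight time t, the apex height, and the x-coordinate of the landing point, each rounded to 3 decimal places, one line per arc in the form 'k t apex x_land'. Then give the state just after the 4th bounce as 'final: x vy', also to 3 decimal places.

Arc 1: start y=16.800, vy=17.590 → t=4.370, apex=32.570, x_land=24.122, impact vy=-25.279
  bounce: vy ← 0.79·25.279 = 19.970
Arc 2: start y=0.000, vy=19.970 → t=4.071, apex=20.327, x_land=46.596, impact vy=-19.970
  bounce: vy ← 0.79·19.970 = 15.777
Arc 3: start y=0.000, vy=15.777 → t=3.216, apex=12.686, x_land=64.351, impact vy=-15.777
  bounce: vy ← 0.79·15.777 = 12.463
Arc 4: start y=0.000, vy=12.463 → t=2.541, apex=7.917, x_land=78.377, impact vy=-12.463
  bounce: vy ← 0.79·12.463 = 9.846

1 4.370 32.570 24.122
2 4.071 20.327 46.596
3 3.216 12.686 64.351
4 2.541 7.917 78.377
final: 78.377 9.846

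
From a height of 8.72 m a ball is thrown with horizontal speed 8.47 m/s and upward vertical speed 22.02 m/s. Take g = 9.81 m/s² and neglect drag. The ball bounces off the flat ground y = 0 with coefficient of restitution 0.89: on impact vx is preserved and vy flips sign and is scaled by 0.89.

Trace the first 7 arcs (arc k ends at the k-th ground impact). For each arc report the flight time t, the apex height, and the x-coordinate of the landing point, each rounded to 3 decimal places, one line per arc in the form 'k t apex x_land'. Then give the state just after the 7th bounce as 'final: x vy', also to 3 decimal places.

1 4.855 33.434 41.126
2 4.647 26.483 80.487
3 4.136 20.977 115.519
4 3.681 16.616 146.698
5 3.276 13.161 174.447
6 2.916 10.425 199.143
7 2.595 8.258 221.123
final: 221.123 11.328

Arc 1: start y=8.720, vy=22.020 → t=4.855, apex=33.434, x_land=41.126, impact vy=-25.612
  bounce: vy ← 0.89·25.612 = 22.795
Arc 2: start y=0.000, vy=22.795 → t=4.647, apex=26.483, x_land=80.487, impact vy=-22.795
  bounce: vy ← 0.89·22.795 = 20.287
Arc 3: start y=0.000, vy=20.287 → t=4.136, apex=20.977, x_land=115.519, impact vy=-20.287
  bounce: vy ← 0.89·20.287 = 18.056
Arc 4: start y=0.000, vy=18.056 → t=3.681, apex=16.616, x_land=146.698, impact vy=-18.056
  bounce: vy ← 0.89·18.056 = 16.069
Arc 5: start y=0.000, vy=16.069 → t=3.276, apex=13.161, x_land=174.447, impact vy=-16.069
  bounce: vy ← 0.89·16.069 = 14.302
Arc 6: start y=0.000, vy=14.302 → t=2.916, apex=10.425, x_land=199.143, impact vy=-14.302
  bounce: vy ← 0.89·14.302 = 12.729
Arc 7: start y=0.000, vy=12.729 → t=2.595, apex=8.258, x_land=221.123, impact vy=-12.729
  bounce: vy ← 0.89·12.729 = 11.328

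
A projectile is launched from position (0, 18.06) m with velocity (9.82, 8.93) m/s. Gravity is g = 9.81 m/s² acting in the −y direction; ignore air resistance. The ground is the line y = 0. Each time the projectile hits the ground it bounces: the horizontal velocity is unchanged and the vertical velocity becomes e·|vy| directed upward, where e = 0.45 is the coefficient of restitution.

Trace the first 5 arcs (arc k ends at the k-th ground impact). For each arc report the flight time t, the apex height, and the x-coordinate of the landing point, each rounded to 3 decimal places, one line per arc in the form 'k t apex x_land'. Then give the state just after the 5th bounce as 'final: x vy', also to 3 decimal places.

1 3.034 22.124 29.795
2 1.911 4.480 48.565
3 0.860 0.907 57.012
4 0.387 0.184 60.813
5 0.174 0.037 62.523
final: 62.523 0.384

Arc 1: start y=18.060, vy=8.930 → t=3.034, apex=22.124, x_land=29.795, impact vy=-20.835
  bounce: vy ← 0.45·20.835 = 9.376
Arc 2: start y=0.000, vy=9.376 → t=1.911, apex=4.480, x_land=48.565, impact vy=-9.376
  bounce: vy ← 0.45·9.376 = 4.219
Arc 3: start y=0.000, vy=4.219 → t=0.860, apex=0.907, x_land=57.012, impact vy=-4.219
  bounce: vy ← 0.45·4.219 = 1.899
Arc 4: start y=0.000, vy=1.899 → t=0.387, apex=0.184, x_land=60.813, impact vy=-1.899
  bounce: vy ← 0.45·1.899 = 0.854
Arc 5: start y=0.000, vy=0.854 → t=0.174, apex=0.037, x_land=62.523, impact vy=-0.854
  bounce: vy ← 0.45·0.854 = 0.384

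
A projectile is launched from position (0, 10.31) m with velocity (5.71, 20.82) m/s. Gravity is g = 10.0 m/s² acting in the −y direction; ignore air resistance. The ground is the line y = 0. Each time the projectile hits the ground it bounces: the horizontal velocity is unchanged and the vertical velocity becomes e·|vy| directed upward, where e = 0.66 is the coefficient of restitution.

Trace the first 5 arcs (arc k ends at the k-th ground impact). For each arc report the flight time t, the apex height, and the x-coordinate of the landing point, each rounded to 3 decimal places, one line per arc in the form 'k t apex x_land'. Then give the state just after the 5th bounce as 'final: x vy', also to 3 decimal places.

1 4.611 31.984 26.330
2 3.339 13.932 45.393
3 2.203 6.069 57.974
4 1.454 2.644 66.278
5 0.960 1.152 71.759
final: 71.759 3.167

Arc 1: start y=10.310, vy=20.820 → t=4.611, apex=31.984, x_land=26.330, impact vy=-25.292
  bounce: vy ← 0.66·25.292 = 16.693
Arc 2: start y=0.000, vy=16.693 → t=3.339, apex=13.932, x_land=45.393, impact vy=-16.693
  bounce: vy ← 0.66·16.693 = 11.017
Arc 3: start y=0.000, vy=11.017 → t=2.203, apex=6.069, x_land=57.974, impact vy=-11.017
  bounce: vy ← 0.66·11.017 = 7.271
Arc 4: start y=0.000, vy=7.271 → t=1.454, apex=2.644, x_land=66.278, impact vy=-7.271
  bounce: vy ← 0.66·7.271 = 4.799
Arc 5: start y=0.000, vy=4.799 → t=0.960, apex=1.152, x_land=71.759, impact vy=-4.799
  bounce: vy ← 0.66·4.799 = 3.167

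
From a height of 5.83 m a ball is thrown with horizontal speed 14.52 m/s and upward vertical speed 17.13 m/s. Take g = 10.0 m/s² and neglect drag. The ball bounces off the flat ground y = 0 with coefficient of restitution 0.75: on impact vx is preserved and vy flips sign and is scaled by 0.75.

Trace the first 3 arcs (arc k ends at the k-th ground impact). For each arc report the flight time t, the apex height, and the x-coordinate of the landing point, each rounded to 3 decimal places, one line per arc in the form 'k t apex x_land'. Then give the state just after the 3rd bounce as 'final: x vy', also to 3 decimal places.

Arc 1: start y=5.830, vy=17.130 → t=3.738, apex=20.502, x_land=54.275, impact vy=-20.249
  bounce: vy ← 0.75·20.249 = 15.187
Arc 2: start y=0.000, vy=15.187 → t=3.037, apex=11.532, x_land=98.378, impact vy=-15.187
  bounce: vy ← 0.75·15.187 = 11.390
Arc 3: start y=0.000, vy=11.390 → t=2.278, apex=6.487, x_land=131.455, impact vy=-11.390
  bounce: vy ← 0.75·11.390 = 8.543

1 3.738 20.502 54.275
2 3.037 11.532 98.378
3 2.278 6.487 131.455
final: 131.455 8.543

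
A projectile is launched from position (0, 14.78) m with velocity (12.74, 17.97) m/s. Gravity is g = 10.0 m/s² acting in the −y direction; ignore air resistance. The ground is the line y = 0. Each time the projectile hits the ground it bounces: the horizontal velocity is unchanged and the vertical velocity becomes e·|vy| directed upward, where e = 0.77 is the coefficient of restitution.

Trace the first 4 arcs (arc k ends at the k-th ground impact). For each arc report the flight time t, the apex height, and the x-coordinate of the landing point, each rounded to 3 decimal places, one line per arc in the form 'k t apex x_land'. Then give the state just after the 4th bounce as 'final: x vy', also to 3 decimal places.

1 4.284 30.926 54.578
2 3.830 18.336 103.372
3 2.949 10.871 140.944
4 2.271 6.446 169.874
final: 169.874 8.743

Arc 1: start y=14.780, vy=17.970 → t=4.284, apex=30.926, x_land=54.578, impact vy=-24.870
  bounce: vy ← 0.77·24.870 = 19.150
Arc 2: start y=0.000, vy=19.150 → t=3.830, apex=18.336, x_land=103.372, impact vy=-19.150
  bounce: vy ← 0.77·19.150 = 14.745
Arc 3: start y=0.000, vy=14.745 → t=2.949, apex=10.871, x_land=140.944, impact vy=-14.745
  bounce: vy ← 0.77·14.745 = 11.354
Arc 4: start y=0.000, vy=11.354 → t=2.271, apex=6.446, x_land=169.874, impact vy=-11.354
  bounce: vy ← 0.77·11.354 = 8.743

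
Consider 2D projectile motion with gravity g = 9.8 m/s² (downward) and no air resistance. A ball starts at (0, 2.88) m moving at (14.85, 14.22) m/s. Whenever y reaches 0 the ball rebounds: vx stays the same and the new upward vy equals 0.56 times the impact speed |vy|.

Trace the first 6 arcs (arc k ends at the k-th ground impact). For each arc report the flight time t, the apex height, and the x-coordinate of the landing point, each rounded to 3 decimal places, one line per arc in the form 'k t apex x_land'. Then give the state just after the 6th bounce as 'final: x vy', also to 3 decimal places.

Arc 1: start y=2.880, vy=14.220 → t=3.092, apex=13.197, x_land=45.918, impact vy=-16.083
  bounce: vy ← 0.56·16.083 = 9.006
Arc 2: start y=0.000, vy=9.006 → t=1.838, apex=4.139, x_land=73.213, impact vy=-9.006
  bounce: vy ← 0.56·9.006 = 5.044
Arc 3: start y=0.000, vy=5.044 → t=1.029, apex=1.298, x_land=88.498, impact vy=-5.044
  bounce: vy ← 0.56·5.044 = 2.824
Arc 4: start y=0.000, vy=2.824 → t=0.576, apex=0.407, x_land=97.058, impact vy=-2.824
  bounce: vy ← 0.56·2.824 = 1.582
Arc 5: start y=0.000, vy=1.582 → t=0.323, apex=0.128, x_land=101.851, impact vy=-1.582
  bounce: vy ← 0.56·1.582 = 0.886
Arc 6: start y=0.000, vy=0.886 → t=0.181, apex=0.040, x_land=104.535, impact vy=-0.886
  bounce: vy ← 0.56·0.886 = 0.496

1 3.092 13.197 45.918
2 1.838 4.139 73.213
3 1.029 1.298 88.498
4 0.576 0.407 97.058
5 0.323 0.128 101.851
6 0.181 0.040 104.535
final: 104.535 0.496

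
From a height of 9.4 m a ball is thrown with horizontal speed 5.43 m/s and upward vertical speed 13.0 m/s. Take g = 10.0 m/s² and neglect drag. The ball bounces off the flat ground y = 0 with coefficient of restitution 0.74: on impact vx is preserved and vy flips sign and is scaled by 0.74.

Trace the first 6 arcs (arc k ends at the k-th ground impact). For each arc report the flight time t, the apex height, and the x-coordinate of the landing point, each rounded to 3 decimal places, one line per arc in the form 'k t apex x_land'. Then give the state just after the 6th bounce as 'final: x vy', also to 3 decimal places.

1 3.189 17.850 17.319
2 2.796 9.775 32.503
3 2.069 5.353 43.739
4 1.531 2.931 52.054
5 1.133 1.605 58.207
6 0.839 0.879 62.761
final: 62.761 3.103

Arc 1: start y=9.400, vy=13.000 → t=3.189, apex=17.850, x_land=17.319, impact vy=-18.894
  bounce: vy ← 0.74·18.894 = 13.982
Arc 2: start y=0.000, vy=13.982 → t=2.796, apex=9.775, x_land=32.503, impact vy=-13.982
  bounce: vy ← 0.74·13.982 = 10.347
Arc 3: start y=0.000, vy=10.347 → t=2.069, apex=5.353, x_land=43.739, impact vy=-10.347
  bounce: vy ← 0.74·10.347 = 7.656
Arc 4: start y=0.000, vy=7.656 → t=1.531, apex=2.931, x_land=52.054, impact vy=-7.656
  bounce: vy ← 0.74·7.656 = 5.666
Arc 5: start y=0.000, vy=5.666 → t=1.133, apex=1.605, x_land=58.207, impact vy=-5.666
  bounce: vy ← 0.74·5.666 = 4.193
Arc 6: start y=0.000, vy=4.193 → t=0.839, apex=0.879, x_land=62.761, impact vy=-4.193
  bounce: vy ← 0.74·4.193 = 3.103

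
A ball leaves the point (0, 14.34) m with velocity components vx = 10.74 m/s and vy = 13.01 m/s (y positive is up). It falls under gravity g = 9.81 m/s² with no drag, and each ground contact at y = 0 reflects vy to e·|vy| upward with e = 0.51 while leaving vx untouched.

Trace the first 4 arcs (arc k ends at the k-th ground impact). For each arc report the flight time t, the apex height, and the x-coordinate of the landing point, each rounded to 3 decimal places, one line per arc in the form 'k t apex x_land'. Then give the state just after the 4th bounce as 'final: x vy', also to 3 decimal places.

1 3.490 22.967 37.483
2 2.207 5.974 61.188
3 1.126 1.554 73.278
4 0.574 0.404 79.443
final: 79.443 1.436

Arc 1: start y=14.340, vy=13.010 → t=3.490, apex=22.967, x_land=37.483, impact vy=-21.228
  bounce: vy ← 0.51·21.228 = 10.826
Arc 2: start y=0.000, vy=10.826 → t=2.207, apex=5.974, x_land=61.188, impact vy=-10.826
  bounce: vy ← 0.51·10.826 = 5.521
Arc 3: start y=0.000, vy=5.521 → t=1.126, apex=1.554, x_land=73.278, impact vy=-5.521
  bounce: vy ← 0.51·5.521 = 2.816
Arc 4: start y=0.000, vy=2.816 → t=0.574, apex=0.404, x_land=79.443, impact vy=-2.816
  bounce: vy ← 0.51·2.816 = 1.436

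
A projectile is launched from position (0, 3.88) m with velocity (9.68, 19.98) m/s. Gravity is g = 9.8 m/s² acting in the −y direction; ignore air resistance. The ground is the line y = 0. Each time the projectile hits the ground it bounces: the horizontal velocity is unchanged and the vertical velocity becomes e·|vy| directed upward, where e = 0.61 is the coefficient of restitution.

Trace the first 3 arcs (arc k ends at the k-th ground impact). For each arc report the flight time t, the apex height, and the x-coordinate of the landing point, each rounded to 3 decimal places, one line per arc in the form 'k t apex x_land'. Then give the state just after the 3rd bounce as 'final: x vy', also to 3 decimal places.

1 4.263 24.247 41.269
2 2.714 9.022 67.539
3 1.655 3.357 83.564
final: 83.564 4.948

Arc 1: start y=3.880, vy=19.980 → t=4.263, apex=24.247, x_land=41.269, impact vy=-21.800
  bounce: vy ← 0.61·21.800 = 13.298
Arc 2: start y=0.000, vy=13.298 → t=2.714, apex=9.022, x_land=67.539, impact vy=-13.298
  bounce: vy ← 0.61·13.298 = 8.112
Arc 3: start y=0.000, vy=8.112 → t=1.655, apex=3.357, x_land=83.564, impact vy=-8.112
  bounce: vy ← 0.61·8.112 = 4.948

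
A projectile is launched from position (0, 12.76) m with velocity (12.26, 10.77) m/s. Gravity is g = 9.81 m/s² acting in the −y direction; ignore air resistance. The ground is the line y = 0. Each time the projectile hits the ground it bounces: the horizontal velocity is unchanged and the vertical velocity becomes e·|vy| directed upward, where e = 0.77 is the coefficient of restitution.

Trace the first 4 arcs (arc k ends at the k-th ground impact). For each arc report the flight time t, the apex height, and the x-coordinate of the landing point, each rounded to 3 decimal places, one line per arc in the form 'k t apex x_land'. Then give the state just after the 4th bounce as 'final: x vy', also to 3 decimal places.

Arc 1: start y=12.760, vy=10.770 → t=3.049, apex=18.672, x_land=37.380, impact vy=-19.140
  bounce: vy ← 0.77·19.140 = 14.738
Arc 2: start y=0.000, vy=14.738 → t=3.005, apex=11.071, x_land=74.217, impact vy=-14.738
  bounce: vy ← 0.77·14.738 = 11.348
Arc 3: start y=0.000, vy=11.348 → t=2.314, apex=6.564, x_land=102.582, impact vy=-11.348
  bounce: vy ← 0.77·11.348 = 8.738
Arc 4: start y=0.000, vy=8.738 → t=1.781, apex=3.892, x_land=124.423, impact vy=-8.738
  bounce: vy ← 0.77·8.738 = 6.728

1 3.049 18.672 37.380
2 3.005 11.071 74.217
3 2.314 6.564 102.582
4 1.781 3.892 124.423
final: 124.423 6.728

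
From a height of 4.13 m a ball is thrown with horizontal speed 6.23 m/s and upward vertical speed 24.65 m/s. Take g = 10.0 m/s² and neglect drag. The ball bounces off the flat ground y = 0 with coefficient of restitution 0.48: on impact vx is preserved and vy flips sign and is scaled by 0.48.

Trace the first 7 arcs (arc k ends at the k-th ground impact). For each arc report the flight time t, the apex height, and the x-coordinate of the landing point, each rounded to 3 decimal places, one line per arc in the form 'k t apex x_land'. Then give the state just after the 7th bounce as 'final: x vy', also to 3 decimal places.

Arc 1: start y=4.130, vy=24.650 → t=5.092, apex=34.511, x_land=31.724, impact vy=-26.272
  bounce: vy ← 0.48·26.272 = 12.611
Arc 2: start y=0.000, vy=12.611 → t=2.522, apex=7.951, x_land=47.437, impact vy=-12.611
  bounce: vy ← 0.48·12.611 = 6.053
Arc 3: start y=0.000, vy=6.053 → t=1.211, apex=1.832, x_land=54.979, impact vy=-6.053
  bounce: vy ← 0.48·6.053 = 2.905
Arc 4: start y=0.000, vy=2.905 → t=0.581, apex=0.422, x_land=58.600, impact vy=-2.905
  bounce: vy ← 0.48·2.905 = 1.395
Arc 5: start y=0.000, vy=1.395 → t=0.279, apex=0.097, x_land=60.337, impact vy=-1.395
  bounce: vy ← 0.48·1.395 = 0.669
Arc 6: start y=0.000, vy=0.669 → t=0.134, apex=0.022, x_land=61.171, impact vy=-0.669
  bounce: vy ← 0.48·0.669 = 0.321
Arc 7: start y=0.000, vy=0.321 → t=0.064, apex=0.005, x_land=61.572, impact vy=-0.321
  bounce: vy ← 0.48·0.321 = 0.154

1 5.092 34.511 31.724
2 2.522 7.951 47.437
3 1.211 1.832 54.979
4 0.581 0.422 58.600
5 0.279 0.097 60.337
6 0.134 0.022 61.171
7 0.064 0.005 61.572
final: 61.572 0.154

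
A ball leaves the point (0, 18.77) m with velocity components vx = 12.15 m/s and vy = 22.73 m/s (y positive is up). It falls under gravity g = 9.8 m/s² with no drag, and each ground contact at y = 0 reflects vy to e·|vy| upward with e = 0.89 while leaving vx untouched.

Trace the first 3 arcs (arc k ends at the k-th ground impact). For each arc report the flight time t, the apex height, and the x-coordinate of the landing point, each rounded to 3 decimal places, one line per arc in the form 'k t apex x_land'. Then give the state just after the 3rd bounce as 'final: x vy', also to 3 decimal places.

1 5.354 45.130 65.054
2 5.402 35.747 130.688
3 4.808 28.315 189.102
final: 189.102 20.967

Arc 1: start y=18.770, vy=22.730 → t=5.354, apex=45.130, x_land=65.054, impact vy=-29.741
  bounce: vy ← 0.89·29.741 = 26.470
Arc 2: start y=0.000, vy=26.470 → t=5.402, apex=35.747, x_land=130.688, impact vy=-26.470
  bounce: vy ← 0.89·26.470 = 23.558
Arc 3: start y=0.000, vy=23.558 → t=4.808, apex=28.315, x_land=189.102, impact vy=-23.558
  bounce: vy ← 0.89·23.558 = 20.967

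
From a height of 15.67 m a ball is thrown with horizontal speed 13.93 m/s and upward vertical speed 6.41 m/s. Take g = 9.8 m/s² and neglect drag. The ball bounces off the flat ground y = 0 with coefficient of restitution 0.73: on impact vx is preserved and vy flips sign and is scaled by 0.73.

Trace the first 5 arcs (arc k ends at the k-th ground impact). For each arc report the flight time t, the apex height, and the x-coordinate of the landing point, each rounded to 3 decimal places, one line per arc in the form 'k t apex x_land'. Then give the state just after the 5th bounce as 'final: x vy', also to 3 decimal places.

Arc 1: start y=15.670, vy=6.410 → t=2.558, apex=17.766, x_land=35.636, impact vy=-18.661
  bounce: vy ← 0.73·18.661 = 13.622
Arc 2: start y=0.000, vy=13.622 → t=2.780, apex=9.468, x_land=74.362, impact vy=-13.622
  bounce: vy ← 0.73·13.622 = 9.944
Arc 3: start y=0.000, vy=9.944 → t=2.029, apex=5.045, x_land=102.632, impact vy=-9.944
  bounce: vy ← 0.73·9.944 = 7.259
Arc 4: start y=0.000, vy=7.259 → t=1.481, apex=2.689, x_land=123.270, impact vy=-7.259
  bounce: vy ← 0.73·7.259 = 5.299
Arc 5: start y=0.000, vy=5.299 → t=1.081, apex=1.433, x_land=138.335, impact vy=-5.299
  bounce: vy ← 0.73·5.299 = 3.868

1 2.558 17.766 35.636
2 2.780 9.468 74.362
3 2.029 5.045 102.632
4 1.481 2.689 123.270
5 1.081 1.433 138.335
final: 138.335 3.868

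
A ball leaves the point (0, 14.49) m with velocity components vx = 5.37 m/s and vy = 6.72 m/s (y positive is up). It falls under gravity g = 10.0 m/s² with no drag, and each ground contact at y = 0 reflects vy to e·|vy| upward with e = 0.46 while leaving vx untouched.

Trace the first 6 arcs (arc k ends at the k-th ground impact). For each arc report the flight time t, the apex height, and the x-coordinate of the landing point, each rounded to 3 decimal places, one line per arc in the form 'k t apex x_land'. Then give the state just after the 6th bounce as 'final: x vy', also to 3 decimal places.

1 2.502 16.748 13.437
2 1.684 3.544 22.479
3 0.775 0.750 26.638
4 0.356 0.159 28.551
5 0.164 0.034 29.431
6 0.075 0.007 29.836
final: 29.836 0.173

Arc 1: start y=14.490, vy=6.720 → t=2.502, apex=16.748, x_land=13.437, impact vy=-18.302
  bounce: vy ← 0.46·18.302 = 8.419
Arc 2: start y=0.000, vy=8.419 → t=1.684, apex=3.544, x_land=22.479, impact vy=-8.419
  bounce: vy ← 0.46·8.419 = 3.873
Arc 3: start y=0.000, vy=3.873 → t=0.775, apex=0.750, x_land=26.638, impact vy=-3.873
  bounce: vy ← 0.46·3.873 = 1.781
Arc 4: start y=0.000, vy=1.781 → t=0.356, apex=0.159, x_land=28.551, impact vy=-1.781
  bounce: vy ← 0.46·1.781 = 0.819
Arc 5: start y=0.000, vy=0.819 → t=0.164, apex=0.034, x_land=29.431, impact vy=-0.819
  bounce: vy ← 0.46·0.819 = 0.377
Arc 6: start y=0.000, vy=0.377 → t=0.075, apex=0.007, x_land=29.836, impact vy=-0.377
  bounce: vy ← 0.46·0.377 = 0.173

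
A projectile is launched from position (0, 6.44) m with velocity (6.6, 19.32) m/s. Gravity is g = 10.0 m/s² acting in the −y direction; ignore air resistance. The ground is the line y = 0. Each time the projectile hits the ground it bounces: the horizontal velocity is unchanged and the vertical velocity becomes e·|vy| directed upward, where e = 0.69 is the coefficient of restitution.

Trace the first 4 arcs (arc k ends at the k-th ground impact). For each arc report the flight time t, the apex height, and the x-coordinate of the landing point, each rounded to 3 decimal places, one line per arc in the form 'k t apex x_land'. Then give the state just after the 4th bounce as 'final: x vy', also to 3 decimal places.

1 4.173 25.103 27.540
2 3.092 11.952 47.948
3 2.134 5.690 62.029
4 1.472 2.709 71.746
final: 71.746 5.079

Arc 1: start y=6.440, vy=19.320 → t=4.173, apex=25.103, x_land=27.540, impact vy=-22.407
  bounce: vy ← 0.69·22.407 = 15.461
Arc 2: start y=0.000, vy=15.461 → t=3.092, apex=11.952, x_land=47.948, impact vy=-15.461
  bounce: vy ← 0.69·15.461 = 10.668
Arc 3: start y=0.000, vy=10.668 → t=2.134, apex=5.690, x_land=62.029, impact vy=-10.668
  bounce: vy ← 0.69·10.668 = 7.361
Arc 4: start y=0.000, vy=7.361 → t=1.472, apex=2.709, x_land=71.746, impact vy=-7.361
  bounce: vy ← 0.69·7.361 = 5.079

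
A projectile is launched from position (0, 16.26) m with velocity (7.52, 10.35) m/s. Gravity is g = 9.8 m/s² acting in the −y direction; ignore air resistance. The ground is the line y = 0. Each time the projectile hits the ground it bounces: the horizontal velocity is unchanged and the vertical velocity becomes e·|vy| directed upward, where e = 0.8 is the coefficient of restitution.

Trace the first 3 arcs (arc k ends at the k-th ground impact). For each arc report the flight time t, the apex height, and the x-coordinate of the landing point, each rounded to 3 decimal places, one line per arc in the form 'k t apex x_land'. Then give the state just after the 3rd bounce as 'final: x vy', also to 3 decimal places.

Arc 1: start y=16.260, vy=10.350 → t=3.162, apex=21.725, x_land=23.777, impact vy=-20.635
  bounce: vy ← 0.8·20.635 = 16.508
Arc 2: start y=0.000, vy=16.508 → t=3.369, apex=13.904, x_land=49.112, impact vy=-16.508
  bounce: vy ← 0.8·16.508 = 13.207
Arc 3: start y=0.000, vy=13.207 → t=2.695, apex=8.899, x_land=69.380, impact vy=-13.207
  bounce: vy ← 0.8·13.207 = 10.565

1 3.162 21.725 23.777
2 3.369 13.904 49.112
3 2.695 8.899 69.380
final: 69.380 10.565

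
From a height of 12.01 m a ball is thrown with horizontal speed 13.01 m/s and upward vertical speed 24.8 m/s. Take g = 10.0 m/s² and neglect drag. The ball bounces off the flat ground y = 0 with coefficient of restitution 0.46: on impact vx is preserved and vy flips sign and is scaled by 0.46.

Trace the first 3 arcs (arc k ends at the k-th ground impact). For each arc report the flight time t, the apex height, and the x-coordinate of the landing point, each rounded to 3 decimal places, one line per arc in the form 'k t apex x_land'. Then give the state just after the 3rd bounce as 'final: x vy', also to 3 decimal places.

Arc 1: start y=12.010, vy=24.800 → t=5.404, apex=42.762, x_land=70.312, impact vy=-29.244
  bounce: vy ← 0.46·29.244 = 13.452
Arc 2: start y=0.000, vy=13.452 → t=2.690, apex=9.048, x_land=105.315, impact vy=-13.452
  bounce: vy ← 0.46·13.452 = 6.188
Arc 3: start y=0.000, vy=6.188 → t=1.238, apex=1.915, x_land=121.417, impact vy=-6.188
  bounce: vy ← 0.46·6.188 = 2.847

1 5.404 42.762 70.312
2 2.690 9.048 105.315
3 1.238 1.915 121.417
final: 121.417 2.847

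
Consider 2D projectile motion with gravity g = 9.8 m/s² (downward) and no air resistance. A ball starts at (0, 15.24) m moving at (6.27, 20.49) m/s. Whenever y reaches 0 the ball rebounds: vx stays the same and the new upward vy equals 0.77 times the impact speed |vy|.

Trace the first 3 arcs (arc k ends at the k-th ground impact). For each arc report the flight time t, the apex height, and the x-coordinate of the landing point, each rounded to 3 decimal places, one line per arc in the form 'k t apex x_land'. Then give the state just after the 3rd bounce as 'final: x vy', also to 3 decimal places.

1 4.826 36.660 30.260
2 4.212 21.736 56.671
3 3.243 12.887 77.007
final: 77.007 12.238

Arc 1: start y=15.240, vy=20.490 → t=4.826, apex=36.660, x_land=30.260, impact vy=-26.806
  bounce: vy ← 0.77·26.806 = 20.640
Arc 2: start y=0.000, vy=20.640 → t=4.212, apex=21.736, x_land=56.671, impact vy=-20.640
  bounce: vy ← 0.77·20.640 = 15.893
Arc 3: start y=0.000, vy=15.893 → t=3.243, apex=12.887, x_land=77.007, impact vy=-15.893
  bounce: vy ← 0.77·15.893 = 12.238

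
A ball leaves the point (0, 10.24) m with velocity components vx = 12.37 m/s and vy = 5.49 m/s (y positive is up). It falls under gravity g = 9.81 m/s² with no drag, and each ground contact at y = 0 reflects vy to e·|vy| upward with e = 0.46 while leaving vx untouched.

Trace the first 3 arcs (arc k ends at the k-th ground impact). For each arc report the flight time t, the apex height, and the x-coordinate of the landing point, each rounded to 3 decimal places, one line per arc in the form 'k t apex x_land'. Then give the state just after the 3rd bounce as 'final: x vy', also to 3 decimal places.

Arc 1: start y=10.240, vy=5.490 → t=2.109, apex=11.776, x_land=26.090, impact vy=-15.200
  bounce: vy ← 0.46·15.200 = 6.992
Arc 2: start y=0.000, vy=6.992 → t=1.426, apex=2.492, x_land=43.723, impact vy=-6.992
  bounce: vy ← 0.46·6.992 = 3.216
Arc 3: start y=0.000, vy=3.216 → t=0.656, apex=0.527, x_land=51.835, impact vy=-3.216
  bounce: vy ← 0.46·3.216 = 1.480

1 2.109 11.776 26.090
2 1.426 2.492 43.723
3 0.656 0.527 51.835
final: 51.835 1.480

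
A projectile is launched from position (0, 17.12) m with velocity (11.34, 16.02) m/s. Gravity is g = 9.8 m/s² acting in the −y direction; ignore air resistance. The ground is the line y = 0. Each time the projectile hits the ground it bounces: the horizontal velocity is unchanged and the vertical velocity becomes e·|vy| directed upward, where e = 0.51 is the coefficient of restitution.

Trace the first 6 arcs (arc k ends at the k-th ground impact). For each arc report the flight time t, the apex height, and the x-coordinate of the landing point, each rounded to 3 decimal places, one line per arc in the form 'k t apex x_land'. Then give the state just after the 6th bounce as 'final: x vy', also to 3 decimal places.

1 4.118 30.214 46.697
2 2.533 7.859 75.419
3 1.292 2.044 90.067
4 0.659 0.532 97.538
5 0.336 0.138 101.348
6 0.171 0.036 103.291
final: 103.291 0.428

Arc 1: start y=17.120, vy=16.020 → t=4.118, apex=30.214, x_land=46.697, impact vy=-24.335
  bounce: vy ← 0.51·24.335 = 12.411
Arc 2: start y=0.000, vy=12.411 → t=2.533, apex=7.859, x_land=75.419, impact vy=-12.411
  bounce: vy ← 0.51·12.411 = 6.330
Arc 3: start y=0.000, vy=6.330 → t=1.292, apex=2.044, x_land=90.067, impact vy=-6.330
  bounce: vy ← 0.51·6.330 = 3.228
Arc 4: start y=0.000, vy=3.228 → t=0.659, apex=0.532, x_land=97.538, impact vy=-3.228
  bounce: vy ← 0.51·3.228 = 1.646
Arc 5: start y=0.000, vy=1.646 → t=0.336, apex=0.138, x_land=101.348, impact vy=-1.646
  bounce: vy ← 0.51·1.646 = 0.840
Arc 6: start y=0.000, vy=0.840 → t=0.171, apex=0.036, x_land=103.291, impact vy=-0.840
  bounce: vy ← 0.51·0.840 = 0.428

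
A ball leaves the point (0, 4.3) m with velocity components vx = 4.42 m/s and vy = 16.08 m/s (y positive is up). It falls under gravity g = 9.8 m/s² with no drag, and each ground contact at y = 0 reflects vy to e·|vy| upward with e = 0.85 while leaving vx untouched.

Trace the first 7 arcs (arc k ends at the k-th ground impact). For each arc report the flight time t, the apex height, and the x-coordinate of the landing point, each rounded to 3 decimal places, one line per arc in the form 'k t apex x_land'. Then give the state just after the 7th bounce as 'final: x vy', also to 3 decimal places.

1 3.530 17.492 15.604
2 3.212 12.638 29.800
3 2.730 9.131 41.868
4 2.321 6.597 52.125
5 1.973 4.766 60.844
6 1.677 3.444 68.255
7 1.425 2.488 74.554
final: 74.554 5.936

Arc 1: start y=4.300, vy=16.080 → t=3.530, apex=17.492, x_land=15.604, impact vy=-18.516
  bounce: vy ← 0.85·18.516 = 15.739
Arc 2: start y=0.000, vy=15.739 → t=3.212, apex=12.638, x_land=29.800, impact vy=-15.739
  bounce: vy ← 0.85·15.739 = 13.378
Arc 3: start y=0.000, vy=13.378 → t=2.730, apex=9.131, x_land=41.868, impact vy=-13.378
  bounce: vy ← 0.85·13.378 = 11.371
Arc 4: start y=0.000, vy=11.371 → t=2.321, apex=6.597, x_land=52.125, impact vy=-11.371
  bounce: vy ← 0.85·11.371 = 9.666
Arc 5: start y=0.000, vy=9.666 → t=1.973, apex=4.766, x_land=60.844, impact vy=-9.666
  bounce: vy ← 0.85·9.666 = 8.216
Arc 6: start y=0.000, vy=8.216 → t=1.677, apex=3.444, x_land=68.255, impact vy=-8.216
  bounce: vy ← 0.85·8.216 = 6.983
Arc 7: start y=0.000, vy=6.983 → t=1.425, apex=2.488, x_land=74.554, impact vy=-6.983
  bounce: vy ← 0.85·6.983 = 5.936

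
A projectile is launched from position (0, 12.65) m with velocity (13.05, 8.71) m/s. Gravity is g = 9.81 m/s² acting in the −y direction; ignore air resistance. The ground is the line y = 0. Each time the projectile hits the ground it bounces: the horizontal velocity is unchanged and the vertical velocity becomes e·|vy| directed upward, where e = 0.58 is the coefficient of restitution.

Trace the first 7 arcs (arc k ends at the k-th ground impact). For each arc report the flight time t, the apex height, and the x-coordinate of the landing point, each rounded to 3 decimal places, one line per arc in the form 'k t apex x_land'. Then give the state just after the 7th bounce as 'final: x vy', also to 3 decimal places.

Arc 1: start y=12.650, vy=8.710 → t=2.723, apex=16.517, x_land=35.534, impact vy=-18.002
  bounce: vy ← 0.58·18.002 = 10.441
Arc 2: start y=0.000, vy=10.441 → t=2.129, apex=5.556, x_land=63.312, impact vy=-10.441
  bounce: vy ← 0.58·10.441 = 6.056
Arc 3: start y=0.000, vy=6.056 → t=1.235, apex=1.869, x_land=79.424, impact vy=-6.056
  bounce: vy ← 0.58·6.056 = 3.512
Arc 4: start y=0.000, vy=3.512 → t=0.716, apex=0.629, x_land=88.769, impact vy=-3.512
  bounce: vy ← 0.58·3.512 = 2.037
Arc 5: start y=0.000, vy=2.037 → t=0.415, apex=0.212, x_land=94.189, impact vy=-2.037
  bounce: vy ← 0.58·2.037 = 1.182
Arc 6: start y=0.000, vy=1.182 → t=0.241, apex=0.071, x_land=97.332, impact vy=-1.182
  bounce: vy ← 0.58·1.182 = 0.685
Arc 7: start y=0.000, vy=0.685 → t=0.140, apex=0.024, x_land=99.155, impact vy=-0.685
  bounce: vy ← 0.58·0.685 = 0.397

1 2.723 16.517 35.534
2 2.129 5.556 63.312
3 1.235 1.869 79.424
4 0.716 0.629 88.769
5 0.415 0.212 94.189
6 0.241 0.071 97.332
7 0.140 0.024 99.155
final: 99.155 0.397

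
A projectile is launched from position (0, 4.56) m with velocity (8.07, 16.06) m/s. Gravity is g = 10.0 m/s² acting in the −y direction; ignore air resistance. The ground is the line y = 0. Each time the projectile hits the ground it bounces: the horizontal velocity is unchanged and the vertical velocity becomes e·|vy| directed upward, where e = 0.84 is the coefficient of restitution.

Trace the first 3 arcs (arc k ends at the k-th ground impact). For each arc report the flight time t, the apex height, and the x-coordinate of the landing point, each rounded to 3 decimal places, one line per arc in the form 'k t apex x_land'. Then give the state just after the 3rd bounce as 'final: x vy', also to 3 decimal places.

1 3.474 17.456 28.039
2 3.139 12.317 53.371
3 2.637 8.691 74.650
final: 74.650 11.075

Arc 1: start y=4.560, vy=16.060 → t=3.474, apex=17.456, x_land=28.039, impact vy=-18.685
  bounce: vy ← 0.84·18.685 = 15.695
Arc 2: start y=0.000, vy=15.695 → t=3.139, apex=12.317, x_land=53.371, impact vy=-15.695
  bounce: vy ← 0.84·15.695 = 13.184
Arc 3: start y=0.000, vy=13.184 → t=2.637, apex=8.691, x_land=74.650, impact vy=-13.184
  bounce: vy ← 0.84·13.184 = 11.075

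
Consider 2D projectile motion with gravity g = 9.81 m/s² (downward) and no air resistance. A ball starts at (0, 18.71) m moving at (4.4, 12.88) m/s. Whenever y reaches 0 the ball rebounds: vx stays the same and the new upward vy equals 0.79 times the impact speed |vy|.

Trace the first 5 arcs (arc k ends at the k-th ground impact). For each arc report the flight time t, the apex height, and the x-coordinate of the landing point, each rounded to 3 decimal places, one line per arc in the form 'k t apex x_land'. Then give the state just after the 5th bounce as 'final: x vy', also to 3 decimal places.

1 3.666 27.165 16.132
2 3.718 16.954 32.492
3 2.937 10.581 45.417
4 2.321 6.604 55.628
5 1.833 4.121 63.694
final: 63.694 7.104

Arc 1: start y=18.710, vy=12.880 → t=3.666, apex=27.165, x_land=16.132, impact vy=-23.086
  bounce: vy ← 0.79·23.086 = 18.238
Arc 2: start y=0.000, vy=18.238 → t=3.718, apex=16.954, x_land=32.492, impact vy=-18.238
  bounce: vy ← 0.79·18.238 = 14.408
Arc 3: start y=0.000, vy=14.408 → t=2.937, apex=10.581, x_land=45.417, impact vy=-14.408
  bounce: vy ← 0.79·14.408 = 11.383
Arc 4: start y=0.000, vy=11.383 → t=2.321, apex=6.604, x_land=55.628, impact vy=-11.383
  bounce: vy ← 0.79·11.383 = 8.992
Arc 5: start y=0.000, vy=8.992 → t=1.833, apex=4.121, x_land=63.694, impact vy=-8.992
  bounce: vy ← 0.79·8.992 = 7.104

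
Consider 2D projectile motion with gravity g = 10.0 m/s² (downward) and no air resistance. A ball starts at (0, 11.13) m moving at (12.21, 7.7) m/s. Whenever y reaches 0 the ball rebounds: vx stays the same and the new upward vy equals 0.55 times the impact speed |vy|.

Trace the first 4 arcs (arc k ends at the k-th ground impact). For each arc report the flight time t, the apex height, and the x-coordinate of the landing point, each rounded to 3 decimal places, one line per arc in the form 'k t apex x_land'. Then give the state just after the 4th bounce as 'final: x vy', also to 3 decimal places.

Arc 1: start y=11.130, vy=7.700 → t=2.449, apex=14.095, x_land=29.902, impact vy=-16.790
  bounce: vy ← 0.55·16.790 = 9.234
Arc 2: start y=0.000, vy=9.234 → t=1.847, apex=4.264, x_land=52.452, impact vy=-9.234
  bounce: vy ← 0.55·9.234 = 5.079
Arc 3: start y=0.000, vy=5.079 → t=1.016, apex=1.290, x_land=64.854, impact vy=-5.079
  bounce: vy ← 0.55·5.079 = 2.793
Arc 4: start y=0.000, vy=2.793 → t=0.559, apex=0.390, x_land=71.676, impact vy=-2.793
  bounce: vy ← 0.55·2.793 = 1.536

1 2.449 14.095 29.902
2 1.847 4.264 52.452
3 1.016 1.290 64.854
4 0.559 0.390 71.676
final: 71.676 1.536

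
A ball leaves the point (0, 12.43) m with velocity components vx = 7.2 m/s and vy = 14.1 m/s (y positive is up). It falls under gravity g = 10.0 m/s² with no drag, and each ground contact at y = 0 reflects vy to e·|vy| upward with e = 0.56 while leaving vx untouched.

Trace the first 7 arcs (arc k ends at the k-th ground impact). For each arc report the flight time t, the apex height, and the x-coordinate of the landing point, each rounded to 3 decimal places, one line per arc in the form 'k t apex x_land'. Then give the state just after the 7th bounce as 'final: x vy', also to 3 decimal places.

1 3.525 22.370 25.381
2 2.369 7.015 42.439
3 1.327 2.200 51.990
4 0.743 0.690 57.340
5 0.416 0.216 60.335
6 0.233 0.068 62.012
7 0.130 0.021 62.952
final: 62.952 0.365

Arc 1: start y=12.430, vy=14.100 → t=3.525, apex=22.370, x_land=25.381, impact vy=-21.152
  bounce: vy ← 0.56·21.152 = 11.845
Arc 2: start y=0.000, vy=11.845 → t=2.369, apex=7.015, x_land=42.439, impact vy=-11.845
  bounce: vy ← 0.56·11.845 = 6.633
Arc 3: start y=0.000, vy=6.633 → t=1.327, apex=2.200, x_land=51.990, impact vy=-6.633
  bounce: vy ← 0.56·6.633 = 3.715
Arc 4: start y=0.000, vy=3.715 → t=0.743, apex=0.690, x_land=57.340, impact vy=-3.715
  bounce: vy ← 0.56·3.715 = 2.080
Arc 5: start y=0.000, vy=2.080 → t=0.416, apex=0.216, x_land=60.335, impact vy=-2.080
  bounce: vy ← 0.56·2.080 = 1.165
Arc 6: start y=0.000, vy=1.165 → t=0.233, apex=0.068, x_land=62.012, impact vy=-1.165
  bounce: vy ← 0.56·1.165 = 0.652
Arc 7: start y=0.000, vy=0.652 → t=0.130, apex=0.021, x_land=62.952, impact vy=-0.652
  bounce: vy ← 0.56·0.652 = 0.365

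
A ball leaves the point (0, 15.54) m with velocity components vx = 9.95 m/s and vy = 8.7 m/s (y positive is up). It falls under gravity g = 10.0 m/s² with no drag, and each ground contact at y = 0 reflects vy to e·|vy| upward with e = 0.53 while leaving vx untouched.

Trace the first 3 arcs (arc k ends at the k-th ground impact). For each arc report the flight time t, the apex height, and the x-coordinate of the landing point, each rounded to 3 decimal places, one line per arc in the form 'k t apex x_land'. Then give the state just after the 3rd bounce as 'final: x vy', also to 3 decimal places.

1 2.836 19.324 28.218
2 2.084 5.428 48.952
3 1.104 1.525 59.942
final: 59.942 2.927

Arc 1: start y=15.540, vy=8.700 → t=2.836, apex=19.324, x_land=28.218, impact vy=-19.659
  bounce: vy ← 0.53·19.659 = 10.419
Arc 2: start y=0.000, vy=10.419 → t=2.084, apex=5.428, x_land=48.952, impact vy=-10.419
  bounce: vy ← 0.53·10.419 = 5.522
Arc 3: start y=0.000, vy=5.522 → t=1.104, apex=1.525, x_land=59.942, impact vy=-5.522
  bounce: vy ← 0.53·5.522 = 2.927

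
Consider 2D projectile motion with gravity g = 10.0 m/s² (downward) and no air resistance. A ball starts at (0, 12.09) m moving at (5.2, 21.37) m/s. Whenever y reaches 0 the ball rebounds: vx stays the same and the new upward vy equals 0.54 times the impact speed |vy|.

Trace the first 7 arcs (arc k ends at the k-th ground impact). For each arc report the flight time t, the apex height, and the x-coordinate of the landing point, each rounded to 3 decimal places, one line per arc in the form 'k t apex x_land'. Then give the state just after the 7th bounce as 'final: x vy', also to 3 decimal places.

Arc 1: start y=12.090, vy=21.370 → t=4.780, apex=34.924, x_land=24.855, impact vy=-26.429
  bounce: vy ← 0.54·26.429 = 14.272
Arc 2: start y=0.000, vy=14.272 → t=2.854, apex=10.184, x_land=39.698, impact vy=-14.272
  bounce: vy ← 0.54·14.272 = 7.707
Arc 3: start y=0.000, vy=7.707 → t=1.541, apex=2.970, x_land=47.713, impact vy=-7.707
  bounce: vy ← 0.54·7.707 = 4.162
Arc 4: start y=0.000, vy=4.162 → t=0.832, apex=0.866, x_land=52.041, impact vy=-4.162
  bounce: vy ← 0.54·4.162 = 2.247
Arc 5: start y=0.000, vy=2.247 → t=0.449, apex=0.253, x_land=54.378, impact vy=-2.247
  bounce: vy ← 0.54·2.247 = 1.214
Arc 6: start y=0.000, vy=1.214 → t=0.243, apex=0.074, x_land=55.640, impact vy=-1.214
  bounce: vy ← 0.54·1.214 = 0.655
Arc 7: start y=0.000, vy=0.655 → t=0.131, apex=0.021, x_land=56.321, impact vy=-0.655
  bounce: vy ← 0.54·0.655 = 0.354

1 4.780 34.924 24.855
2 2.854 10.184 39.698
3 1.541 2.970 47.713
4 0.832 0.866 52.041
5 0.449 0.253 54.378
6 0.243 0.074 55.640
7 0.131 0.021 56.321
final: 56.321 0.354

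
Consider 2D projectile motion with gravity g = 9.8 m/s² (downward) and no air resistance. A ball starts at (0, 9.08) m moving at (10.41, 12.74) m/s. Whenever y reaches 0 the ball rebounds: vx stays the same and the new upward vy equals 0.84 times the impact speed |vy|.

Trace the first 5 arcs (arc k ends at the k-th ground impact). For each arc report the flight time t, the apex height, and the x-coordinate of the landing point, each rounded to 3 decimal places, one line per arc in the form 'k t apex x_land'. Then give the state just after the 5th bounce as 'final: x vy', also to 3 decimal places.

1 3.182 17.361 33.128
2 3.162 12.250 66.047
3 2.656 8.644 93.699
4 2.231 6.099 116.927
5 1.874 4.303 136.438
final: 136.438 7.715

Arc 1: start y=9.080, vy=12.740 → t=3.182, apex=17.361, x_land=33.128, impact vy=-18.447
  bounce: vy ← 0.84·18.447 = 15.495
Arc 2: start y=0.000, vy=15.495 → t=3.162, apex=12.250, x_land=66.047, impact vy=-15.495
  bounce: vy ← 0.84·15.495 = 13.016
Arc 3: start y=0.000, vy=13.016 → t=2.656, apex=8.644, x_land=93.699, impact vy=-13.016
  bounce: vy ← 0.84·13.016 = 10.933
Arc 4: start y=0.000, vy=10.933 → t=2.231, apex=6.099, x_land=116.927, impact vy=-10.933
  bounce: vy ← 0.84·10.933 = 9.184
Arc 5: start y=0.000, vy=9.184 → t=1.874, apex=4.303, x_land=136.438, impact vy=-9.184
  bounce: vy ← 0.84·9.184 = 7.715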